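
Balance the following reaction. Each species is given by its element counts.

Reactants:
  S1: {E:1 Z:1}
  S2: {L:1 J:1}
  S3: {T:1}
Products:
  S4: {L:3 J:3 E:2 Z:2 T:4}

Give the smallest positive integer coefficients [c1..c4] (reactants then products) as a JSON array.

L: 2·0+3·1+4·0 = 3 | 1·3 = 3
J: 2·0+3·1+4·0 = 3 | 1·3 = 3
E: 2·1+3·0+4·0 = 2 | 1·2 = 2
Z: 2·1+3·0+4·0 = 2 | 1·2 = 2
T: 2·0+3·0+4·1 = 4 | 1·4 = 4
gcd(2,3,4,1) = 1

Coefficients: [2, 3, 4, 1]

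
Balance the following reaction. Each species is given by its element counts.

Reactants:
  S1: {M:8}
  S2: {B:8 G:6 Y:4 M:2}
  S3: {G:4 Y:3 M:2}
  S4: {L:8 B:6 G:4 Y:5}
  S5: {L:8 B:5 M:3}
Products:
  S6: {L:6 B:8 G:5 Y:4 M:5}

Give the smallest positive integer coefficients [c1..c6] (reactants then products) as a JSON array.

Coefficients: [1, 2, 1, 1, 2, 4]

L: 1·0+2·0+1·0+1·8+2·8 = 24 | 4·6 = 24
B: 1·0+2·8+1·0+1·6+2·5 = 32 | 4·8 = 32
G: 1·0+2·6+1·4+1·4+2·0 = 20 | 4·5 = 20
Y: 1·0+2·4+1·3+1·5+2·0 = 16 | 4·4 = 16
M: 1·8+2·2+1·2+1·0+2·3 = 20 | 4·5 = 20
gcd(1,2,1,1,2,4) = 1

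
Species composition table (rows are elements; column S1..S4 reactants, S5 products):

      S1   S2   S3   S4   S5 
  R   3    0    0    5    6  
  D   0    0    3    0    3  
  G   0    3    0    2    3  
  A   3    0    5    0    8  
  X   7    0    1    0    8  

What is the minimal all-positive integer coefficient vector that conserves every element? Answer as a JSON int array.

Coefficients: [5, 3, 5, 3, 5]

R: 5·3+3·0+5·0+3·5 = 30 | 5·6 = 30
D: 5·0+3·0+5·3+3·0 = 15 | 5·3 = 15
G: 5·0+3·3+5·0+3·2 = 15 | 5·3 = 15
A: 5·3+3·0+5·5+3·0 = 40 | 5·8 = 40
X: 5·7+3·0+5·1+3·0 = 40 | 5·8 = 40
gcd(5,3,5,3,5) = 1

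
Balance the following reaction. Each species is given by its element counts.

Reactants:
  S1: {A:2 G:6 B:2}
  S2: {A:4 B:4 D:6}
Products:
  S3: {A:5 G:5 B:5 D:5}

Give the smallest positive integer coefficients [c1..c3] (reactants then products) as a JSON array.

A: 5·2+5·4 = 30 | 6·5 = 30
G: 5·6+5·0 = 30 | 6·5 = 30
B: 5·2+5·4 = 30 | 6·5 = 30
D: 5·0+5·6 = 30 | 6·5 = 30
gcd(5,5,6) = 1

Coefficients: [5, 5, 6]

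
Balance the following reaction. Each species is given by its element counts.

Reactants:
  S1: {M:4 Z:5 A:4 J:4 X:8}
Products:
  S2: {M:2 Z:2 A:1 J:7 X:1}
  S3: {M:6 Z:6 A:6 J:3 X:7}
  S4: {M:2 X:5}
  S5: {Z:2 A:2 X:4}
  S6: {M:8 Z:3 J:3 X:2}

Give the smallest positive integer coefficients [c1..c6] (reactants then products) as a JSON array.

M: 5·4 = 20 | 2·2+1·6+1·2+6·0+1·8 = 20
Z: 5·5 = 25 | 2·2+1·6+1·0+6·2+1·3 = 25
A: 5·4 = 20 | 2·1+1·6+1·0+6·2+1·0 = 20
J: 5·4 = 20 | 2·7+1·3+1·0+6·0+1·3 = 20
X: 5·8 = 40 | 2·1+1·7+1·5+6·4+1·2 = 40
gcd(5,2,1,1,6,1) = 1

Coefficients: [5, 2, 1, 1, 6, 1]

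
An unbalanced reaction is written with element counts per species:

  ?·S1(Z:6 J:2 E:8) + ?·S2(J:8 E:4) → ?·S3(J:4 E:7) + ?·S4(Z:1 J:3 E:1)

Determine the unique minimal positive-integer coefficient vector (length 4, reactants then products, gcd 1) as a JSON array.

Z: 1·6+3·0 = 6 | 2·0+6·1 = 6
J: 1·2+3·8 = 26 | 2·4+6·3 = 26
E: 1·8+3·4 = 20 | 2·7+6·1 = 20
gcd(1,3,2,6) = 1

Coefficients: [1, 3, 2, 6]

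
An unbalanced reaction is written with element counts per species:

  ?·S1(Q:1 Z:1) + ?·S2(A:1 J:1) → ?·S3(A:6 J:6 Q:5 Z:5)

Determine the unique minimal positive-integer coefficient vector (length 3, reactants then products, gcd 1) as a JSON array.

Coefficients: [5, 6, 1]

A: 5·0+6·1 = 6 | 1·6 = 6
J: 5·0+6·1 = 6 | 1·6 = 6
Q: 5·1+6·0 = 5 | 1·5 = 5
Z: 5·1+6·0 = 5 | 1·5 = 5
gcd(5,6,1) = 1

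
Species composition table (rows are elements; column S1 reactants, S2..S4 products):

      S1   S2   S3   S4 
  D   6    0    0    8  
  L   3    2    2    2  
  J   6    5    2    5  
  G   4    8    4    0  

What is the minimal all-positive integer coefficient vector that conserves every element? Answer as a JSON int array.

D: 4·6 = 24 | 1·0+2·0+3·8 = 24
L: 4·3 = 12 | 1·2+2·2+3·2 = 12
J: 4·6 = 24 | 1·5+2·2+3·5 = 24
G: 4·4 = 16 | 1·8+2·4+3·0 = 16
gcd(4,1,2,3) = 1

Coefficients: [4, 1, 2, 3]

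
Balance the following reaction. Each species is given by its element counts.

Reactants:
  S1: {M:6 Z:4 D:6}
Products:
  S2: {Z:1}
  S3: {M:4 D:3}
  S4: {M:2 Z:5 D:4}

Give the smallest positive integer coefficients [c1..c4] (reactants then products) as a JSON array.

Coefficients: [5, 5, 6, 3]

M: 5·6 = 30 | 5·0+6·4+3·2 = 30
Z: 5·4 = 20 | 5·1+6·0+3·5 = 20
D: 5·6 = 30 | 5·0+6·3+3·4 = 30
gcd(5,5,6,3) = 1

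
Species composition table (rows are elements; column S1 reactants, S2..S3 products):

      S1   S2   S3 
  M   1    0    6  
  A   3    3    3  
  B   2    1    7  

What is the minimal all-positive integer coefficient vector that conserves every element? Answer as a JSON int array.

Coefficients: [6, 5, 1]

M: 6·1 = 6 | 5·0+1·6 = 6
A: 6·3 = 18 | 5·3+1·3 = 18
B: 6·2 = 12 | 5·1+1·7 = 12
gcd(6,5,1) = 1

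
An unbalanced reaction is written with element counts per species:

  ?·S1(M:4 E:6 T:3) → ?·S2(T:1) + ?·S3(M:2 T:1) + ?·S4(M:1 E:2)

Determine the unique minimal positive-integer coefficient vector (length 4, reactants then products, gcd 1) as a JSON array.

M: 2·4 = 8 | 5·0+1·2+6·1 = 8
E: 2·6 = 12 | 5·0+1·0+6·2 = 12
T: 2·3 = 6 | 5·1+1·1+6·0 = 6
gcd(2,5,1,6) = 1

Coefficients: [2, 5, 1, 6]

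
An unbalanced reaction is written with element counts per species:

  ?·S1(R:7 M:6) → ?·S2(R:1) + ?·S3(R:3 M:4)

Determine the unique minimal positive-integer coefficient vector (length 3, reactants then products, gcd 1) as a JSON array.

Coefficients: [2, 5, 3]

R: 2·7 = 14 | 5·1+3·3 = 14
M: 2·6 = 12 | 5·0+3·4 = 12
gcd(2,5,3) = 1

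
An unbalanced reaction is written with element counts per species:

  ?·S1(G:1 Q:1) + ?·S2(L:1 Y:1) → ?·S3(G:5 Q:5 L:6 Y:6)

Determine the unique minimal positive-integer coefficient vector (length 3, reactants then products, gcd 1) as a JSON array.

Coefficients: [5, 6, 1]

G: 5·1+6·0 = 5 | 1·5 = 5
Q: 5·1+6·0 = 5 | 1·5 = 5
L: 5·0+6·1 = 6 | 1·6 = 6
Y: 5·0+6·1 = 6 | 1·6 = 6
gcd(5,6,1) = 1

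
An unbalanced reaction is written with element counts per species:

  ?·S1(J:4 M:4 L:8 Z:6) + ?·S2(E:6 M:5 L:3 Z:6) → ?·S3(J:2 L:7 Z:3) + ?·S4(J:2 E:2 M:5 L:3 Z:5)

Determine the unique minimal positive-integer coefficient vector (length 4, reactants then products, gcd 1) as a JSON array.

J: 5·4+2·0 = 20 | 4·2+6·2 = 20
E: 5·0+2·6 = 12 | 4·0+6·2 = 12
M: 5·4+2·5 = 30 | 4·0+6·5 = 30
L: 5·8+2·3 = 46 | 4·7+6·3 = 46
Z: 5·6+2·6 = 42 | 4·3+6·5 = 42
gcd(5,2,4,6) = 1

Coefficients: [5, 2, 4, 6]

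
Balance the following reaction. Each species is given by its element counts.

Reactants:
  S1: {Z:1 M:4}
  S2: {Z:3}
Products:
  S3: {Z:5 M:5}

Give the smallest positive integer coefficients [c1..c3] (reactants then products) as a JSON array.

Coefficients: [5, 5, 4]

Z: 5·1+5·3 = 20 | 4·5 = 20
M: 5·4+5·0 = 20 | 4·5 = 20
gcd(5,5,4) = 1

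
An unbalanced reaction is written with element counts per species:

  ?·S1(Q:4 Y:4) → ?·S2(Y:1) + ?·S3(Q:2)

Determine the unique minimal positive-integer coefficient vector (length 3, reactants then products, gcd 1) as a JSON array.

Coefficients: [1, 4, 2]

Q: 1·4 = 4 | 4·0+2·2 = 4
Y: 1·4 = 4 | 4·1+2·0 = 4
gcd(1,4,2) = 1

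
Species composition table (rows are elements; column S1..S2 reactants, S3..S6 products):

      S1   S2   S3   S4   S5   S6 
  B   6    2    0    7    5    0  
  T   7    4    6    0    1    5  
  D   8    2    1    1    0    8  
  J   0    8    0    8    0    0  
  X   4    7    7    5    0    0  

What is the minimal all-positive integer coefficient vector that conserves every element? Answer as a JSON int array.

B: 5·6+4·2 = 38 | 4·0+4·7+2·5+5·0 = 38
T: 5·7+4·4 = 51 | 4·6+4·0+2·1+5·5 = 51
D: 5·8+4·2 = 48 | 4·1+4·1+2·0+5·8 = 48
J: 5·0+4·8 = 32 | 4·0+4·8+2·0+5·0 = 32
X: 5·4+4·7 = 48 | 4·7+4·5+2·0+5·0 = 48
gcd(5,4,4,4,2,5) = 1

Coefficients: [5, 4, 4, 4, 2, 5]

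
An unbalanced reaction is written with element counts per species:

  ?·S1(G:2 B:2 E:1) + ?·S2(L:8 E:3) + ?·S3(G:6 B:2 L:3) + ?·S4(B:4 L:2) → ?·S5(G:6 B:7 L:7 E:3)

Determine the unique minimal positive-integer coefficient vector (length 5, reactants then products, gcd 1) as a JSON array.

G: 6·2+2·0+2·6+3·0 = 24 | 4·6 = 24
B: 6·2+2·0+2·2+3·4 = 28 | 4·7 = 28
L: 6·0+2·8+2·3+3·2 = 28 | 4·7 = 28
E: 6·1+2·3+2·0+3·0 = 12 | 4·3 = 12
gcd(6,2,2,3,4) = 1

Coefficients: [6, 2, 2, 3, 4]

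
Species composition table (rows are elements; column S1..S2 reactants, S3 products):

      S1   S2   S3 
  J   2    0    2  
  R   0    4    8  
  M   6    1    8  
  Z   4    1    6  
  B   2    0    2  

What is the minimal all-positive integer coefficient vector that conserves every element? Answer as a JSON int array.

J: 1·2+2·0 = 2 | 1·2 = 2
R: 1·0+2·4 = 8 | 1·8 = 8
M: 1·6+2·1 = 8 | 1·8 = 8
Z: 1·4+2·1 = 6 | 1·6 = 6
B: 1·2+2·0 = 2 | 1·2 = 2
gcd(1,2,1) = 1

Coefficients: [1, 2, 1]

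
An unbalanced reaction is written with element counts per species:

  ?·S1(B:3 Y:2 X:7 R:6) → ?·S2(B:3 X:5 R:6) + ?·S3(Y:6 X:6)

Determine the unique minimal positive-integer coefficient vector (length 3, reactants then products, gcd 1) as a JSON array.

Coefficients: [3, 3, 1]

B: 3·3 = 9 | 3·3+1·0 = 9
Y: 3·2 = 6 | 3·0+1·6 = 6
X: 3·7 = 21 | 3·5+1·6 = 21
R: 3·6 = 18 | 3·6+1·0 = 18
gcd(3,3,1) = 1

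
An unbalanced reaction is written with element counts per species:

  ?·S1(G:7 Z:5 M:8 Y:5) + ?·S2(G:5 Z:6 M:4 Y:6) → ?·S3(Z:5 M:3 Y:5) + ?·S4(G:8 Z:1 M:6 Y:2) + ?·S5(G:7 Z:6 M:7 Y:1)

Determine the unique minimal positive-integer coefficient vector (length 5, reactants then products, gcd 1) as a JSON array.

G: 6·7+1·5 = 47 | 5·0+5·8+1·7 = 47
Z: 6·5+1·6 = 36 | 5·5+5·1+1·6 = 36
M: 6·8+1·4 = 52 | 5·3+5·6+1·7 = 52
Y: 6·5+1·6 = 36 | 5·5+5·2+1·1 = 36
gcd(6,1,5,5,1) = 1

Coefficients: [6, 1, 5, 5, 1]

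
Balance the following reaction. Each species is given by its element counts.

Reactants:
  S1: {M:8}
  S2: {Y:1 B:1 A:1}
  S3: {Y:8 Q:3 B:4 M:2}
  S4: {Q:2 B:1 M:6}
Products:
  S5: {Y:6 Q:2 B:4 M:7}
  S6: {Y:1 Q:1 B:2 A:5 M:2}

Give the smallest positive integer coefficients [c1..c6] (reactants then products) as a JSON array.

Coefficients: [1, 5, 1, 1, 2, 1]

Y: 1·0+5·1+1·8+1·0 = 13 | 2·6+1·1 = 13
Q: 1·0+5·0+1·3+1·2 = 5 | 2·2+1·1 = 5
B: 1·0+5·1+1·4+1·1 = 10 | 2·4+1·2 = 10
A: 1·0+5·1+1·0+1·0 = 5 | 2·0+1·5 = 5
M: 1·8+5·0+1·2+1·6 = 16 | 2·7+1·2 = 16
gcd(1,5,1,1,2,1) = 1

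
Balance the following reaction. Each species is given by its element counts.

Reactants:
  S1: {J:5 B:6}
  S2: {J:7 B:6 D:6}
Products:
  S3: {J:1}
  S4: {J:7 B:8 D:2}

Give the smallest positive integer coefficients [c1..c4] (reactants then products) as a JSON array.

J: 3·5+1·7 = 22 | 1·1+3·7 = 22
B: 3·6+1·6 = 24 | 1·0+3·8 = 24
D: 3·0+1·6 = 6 | 1·0+3·2 = 6
gcd(3,1,1,3) = 1

Coefficients: [3, 1, 1, 3]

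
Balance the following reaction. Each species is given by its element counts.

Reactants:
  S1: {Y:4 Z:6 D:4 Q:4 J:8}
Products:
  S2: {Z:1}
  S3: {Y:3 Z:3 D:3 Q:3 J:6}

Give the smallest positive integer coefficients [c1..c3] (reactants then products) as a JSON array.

Coefficients: [3, 6, 4]

Y: 3·4 = 12 | 6·0+4·3 = 12
Z: 3·6 = 18 | 6·1+4·3 = 18
D: 3·4 = 12 | 6·0+4·3 = 12
Q: 3·4 = 12 | 6·0+4·3 = 12
J: 3·8 = 24 | 6·0+4·6 = 24
gcd(3,6,4) = 1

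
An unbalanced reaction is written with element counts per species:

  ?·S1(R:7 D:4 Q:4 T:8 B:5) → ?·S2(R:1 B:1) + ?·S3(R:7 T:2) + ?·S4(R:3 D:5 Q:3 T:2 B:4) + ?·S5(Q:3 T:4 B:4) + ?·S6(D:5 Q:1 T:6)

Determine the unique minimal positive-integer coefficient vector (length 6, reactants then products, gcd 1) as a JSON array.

Coefficients: [5, 1, 4, 2, 4, 2]

R: 5·7 = 35 | 1·1+4·7+2·3+4·0+2·0 = 35
D: 5·4 = 20 | 1·0+4·0+2·5+4·0+2·5 = 20
Q: 5·4 = 20 | 1·0+4·0+2·3+4·3+2·1 = 20
T: 5·8 = 40 | 1·0+4·2+2·2+4·4+2·6 = 40
B: 5·5 = 25 | 1·1+4·0+2·4+4·4+2·0 = 25
gcd(5,1,4,2,4,2) = 1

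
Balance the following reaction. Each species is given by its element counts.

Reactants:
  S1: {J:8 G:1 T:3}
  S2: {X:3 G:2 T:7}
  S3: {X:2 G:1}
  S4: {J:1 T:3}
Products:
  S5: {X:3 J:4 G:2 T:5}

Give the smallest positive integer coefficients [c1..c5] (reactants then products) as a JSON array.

Coefficients: [2, 1, 6, 4, 5]

X: 2·0+1·3+6·2+4·0 = 15 | 5·3 = 15
J: 2·8+1·0+6·0+4·1 = 20 | 5·4 = 20
G: 2·1+1·2+6·1+4·0 = 10 | 5·2 = 10
T: 2·3+1·7+6·0+4·3 = 25 | 5·5 = 25
gcd(2,1,6,4,5) = 1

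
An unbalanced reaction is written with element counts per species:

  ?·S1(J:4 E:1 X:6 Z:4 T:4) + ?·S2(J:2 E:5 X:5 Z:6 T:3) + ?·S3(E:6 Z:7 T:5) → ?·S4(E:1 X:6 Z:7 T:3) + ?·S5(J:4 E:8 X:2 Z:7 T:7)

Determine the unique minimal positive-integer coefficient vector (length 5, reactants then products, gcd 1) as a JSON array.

J: 4·4+2·2+5·0 = 20 | 4·0+5·4 = 20
E: 4·1+2·5+5·6 = 44 | 4·1+5·8 = 44
X: 4·6+2·5+5·0 = 34 | 4·6+5·2 = 34
Z: 4·4+2·6+5·7 = 63 | 4·7+5·7 = 63
T: 4·4+2·3+5·5 = 47 | 4·3+5·7 = 47
gcd(4,2,5,4,5) = 1

Coefficients: [4, 2, 5, 4, 5]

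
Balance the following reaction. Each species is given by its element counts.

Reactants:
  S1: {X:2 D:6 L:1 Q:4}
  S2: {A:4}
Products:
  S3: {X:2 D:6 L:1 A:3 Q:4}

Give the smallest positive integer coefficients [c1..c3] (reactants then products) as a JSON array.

X: 4·2+3·0 = 8 | 4·2 = 8
D: 4·6+3·0 = 24 | 4·6 = 24
L: 4·1+3·0 = 4 | 4·1 = 4
A: 4·0+3·4 = 12 | 4·3 = 12
Q: 4·4+3·0 = 16 | 4·4 = 16
gcd(4,3,4) = 1

Coefficients: [4, 3, 4]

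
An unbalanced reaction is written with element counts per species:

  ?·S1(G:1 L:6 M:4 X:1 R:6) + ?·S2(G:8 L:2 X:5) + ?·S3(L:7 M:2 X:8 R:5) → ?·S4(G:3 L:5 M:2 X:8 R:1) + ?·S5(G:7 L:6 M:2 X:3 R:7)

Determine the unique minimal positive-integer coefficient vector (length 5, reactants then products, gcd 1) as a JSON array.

G: 3·1+5·8+3·0 = 43 | 5·3+4·7 = 43
L: 3·6+5·2+3·7 = 49 | 5·5+4·6 = 49
M: 3·4+5·0+3·2 = 18 | 5·2+4·2 = 18
X: 3·1+5·5+3·8 = 52 | 5·8+4·3 = 52
R: 3·6+5·0+3·5 = 33 | 5·1+4·7 = 33
gcd(3,5,3,5,4) = 1

Coefficients: [3, 5, 3, 5, 4]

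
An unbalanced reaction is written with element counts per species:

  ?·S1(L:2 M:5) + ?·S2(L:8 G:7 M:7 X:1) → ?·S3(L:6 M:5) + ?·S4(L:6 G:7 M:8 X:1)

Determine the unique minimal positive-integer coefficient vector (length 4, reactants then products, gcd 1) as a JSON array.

Coefficients: [4, 5, 3, 5]

L: 4·2+5·8 = 48 | 3·6+5·6 = 48
G: 4·0+5·7 = 35 | 3·0+5·7 = 35
M: 4·5+5·7 = 55 | 3·5+5·8 = 55
X: 4·0+5·1 = 5 | 3·0+5·1 = 5
gcd(4,5,3,5) = 1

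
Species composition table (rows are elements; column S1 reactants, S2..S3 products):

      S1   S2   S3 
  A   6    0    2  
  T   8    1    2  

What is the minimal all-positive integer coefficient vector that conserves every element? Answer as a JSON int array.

Coefficients: [1, 2, 3]

A: 1·6 = 6 | 2·0+3·2 = 6
T: 1·8 = 8 | 2·1+3·2 = 8
gcd(1,2,3) = 1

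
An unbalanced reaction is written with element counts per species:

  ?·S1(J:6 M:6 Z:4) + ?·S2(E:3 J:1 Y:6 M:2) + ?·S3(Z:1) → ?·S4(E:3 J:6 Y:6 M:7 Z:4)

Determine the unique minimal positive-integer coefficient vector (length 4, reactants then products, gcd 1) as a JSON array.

E: 5·0+6·3+4·0 = 18 | 6·3 = 18
J: 5·6+6·1+4·0 = 36 | 6·6 = 36
Y: 5·0+6·6+4·0 = 36 | 6·6 = 36
M: 5·6+6·2+4·0 = 42 | 6·7 = 42
Z: 5·4+6·0+4·1 = 24 | 6·4 = 24
gcd(5,6,4,6) = 1

Coefficients: [5, 6, 4, 6]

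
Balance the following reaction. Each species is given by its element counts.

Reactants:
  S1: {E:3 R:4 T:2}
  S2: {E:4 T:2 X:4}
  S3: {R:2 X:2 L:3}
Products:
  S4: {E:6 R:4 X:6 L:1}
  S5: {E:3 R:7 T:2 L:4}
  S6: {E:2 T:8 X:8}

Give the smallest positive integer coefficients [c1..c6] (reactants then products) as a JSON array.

Coefficients: [6, 2, 6, 2, 4, 1]

E: 6·3+2·4+6·0 = 26 | 2·6+4·3+1·2 = 26
R: 6·4+2·0+6·2 = 36 | 2·4+4·7+1·0 = 36
T: 6·2+2·2+6·0 = 16 | 2·0+4·2+1·8 = 16
X: 6·0+2·4+6·2 = 20 | 2·6+4·0+1·8 = 20
L: 6·0+2·0+6·3 = 18 | 2·1+4·4+1·0 = 18
gcd(6,2,6,2,4,1) = 1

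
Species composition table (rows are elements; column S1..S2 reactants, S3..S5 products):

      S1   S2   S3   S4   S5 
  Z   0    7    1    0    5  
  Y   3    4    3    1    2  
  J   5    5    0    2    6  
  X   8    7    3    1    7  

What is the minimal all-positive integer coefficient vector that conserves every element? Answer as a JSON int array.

Z: 3·0+5·7 = 35 | 5·1+2·0+6·5 = 35
Y: 3·3+5·4 = 29 | 5·3+2·1+6·2 = 29
J: 3·5+5·5 = 40 | 5·0+2·2+6·6 = 40
X: 3·8+5·7 = 59 | 5·3+2·1+6·7 = 59
gcd(3,5,5,2,6) = 1

Coefficients: [3, 5, 5, 2, 6]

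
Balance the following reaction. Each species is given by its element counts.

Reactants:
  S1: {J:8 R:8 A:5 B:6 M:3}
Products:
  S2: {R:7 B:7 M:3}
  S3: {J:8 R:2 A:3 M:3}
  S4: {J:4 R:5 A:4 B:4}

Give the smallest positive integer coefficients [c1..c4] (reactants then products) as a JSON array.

Coefficients: [5, 2, 3, 4]

J: 5·8 = 40 | 2·0+3·8+4·4 = 40
R: 5·8 = 40 | 2·7+3·2+4·5 = 40
A: 5·5 = 25 | 2·0+3·3+4·4 = 25
B: 5·6 = 30 | 2·7+3·0+4·4 = 30
M: 5·3 = 15 | 2·3+3·3+4·0 = 15
gcd(5,2,3,4) = 1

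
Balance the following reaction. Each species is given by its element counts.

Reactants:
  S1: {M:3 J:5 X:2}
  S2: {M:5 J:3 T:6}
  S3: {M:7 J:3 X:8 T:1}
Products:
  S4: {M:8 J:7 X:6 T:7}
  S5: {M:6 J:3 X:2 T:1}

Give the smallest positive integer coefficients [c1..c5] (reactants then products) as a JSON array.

Coefficients: [4, 6, 4, 5, 5]

M: 4·3+6·5+4·7 = 70 | 5·8+5·6 = 70
J: 4·5+6·3+4·3 = 50 | 5·7+5·3 = 50
X: 4·2+6·0+4·8 = 40 | 5·6+5·2 = 40
T: 4·0+6·6+4·1 = 40 | 5·7+5·1 = 40
gcd(4,6,4,5,5) = 1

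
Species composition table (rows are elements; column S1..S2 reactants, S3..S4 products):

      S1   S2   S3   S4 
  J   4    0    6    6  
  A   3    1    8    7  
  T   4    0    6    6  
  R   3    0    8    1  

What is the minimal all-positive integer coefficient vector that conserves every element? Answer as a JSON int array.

J: 3·4+6·0 = 12 | 1·6+1·6 = 12
A: 3·3+6·1 = 15 | 1·8+1·7 = 15
T: 3·4+6·0 = 12 | 1·6+1·6 = 12
R: 3·3+6·0 = 9 | 1·8+1·1 = 9
gcd(3,6,1,1) = 1

Coefficients: [3, 6, 1, 1]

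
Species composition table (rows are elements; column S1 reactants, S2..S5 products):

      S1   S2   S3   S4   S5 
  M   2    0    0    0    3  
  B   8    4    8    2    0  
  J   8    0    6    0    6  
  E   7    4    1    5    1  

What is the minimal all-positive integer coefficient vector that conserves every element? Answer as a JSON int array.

M: 6·2 = 12 | 1·0+4·0+6·0+4·3 = 12
B: 6·8 = 48 | 1·4+4·8+6·2+4·0 = 48
J: 6·8 = 48 | 1·0+4·6+6·0+4·6 = 48
E: 6·7 = 42 | 1·4+4·1+6·5+4·1 = 42
gcd(6,1,4,6,4) = 1

Coefficients: [6, 1, 4, 6, 4]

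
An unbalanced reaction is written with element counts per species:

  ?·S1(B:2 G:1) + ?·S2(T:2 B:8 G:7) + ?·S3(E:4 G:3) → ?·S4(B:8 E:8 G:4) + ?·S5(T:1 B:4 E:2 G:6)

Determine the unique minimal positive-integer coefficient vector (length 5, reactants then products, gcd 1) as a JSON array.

Coefficients: [4, 3, 5, 1, 6]

T: 4·0+3·2+5·0 = 6 | 1·0+6·1 = 6
B: 4·2+3·8+5·0 = 32 | 1·8+6·4 = 32
E: 4·0+3·0+5·4 = 20 | 1·8+6·2 = 20
G: 4·1+3·7+5·3 = 40 | 1·4+6·6 = 40
gcd(4,3,5,1,6) = 1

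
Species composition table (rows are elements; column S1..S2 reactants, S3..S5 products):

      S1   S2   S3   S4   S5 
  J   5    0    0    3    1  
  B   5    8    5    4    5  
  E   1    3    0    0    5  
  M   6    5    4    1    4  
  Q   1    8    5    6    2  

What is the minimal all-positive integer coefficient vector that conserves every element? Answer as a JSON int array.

Coefficients: [1, 3, 3, 1, 2]

J: 1·5+3·0 = 5 | 3·0+1·3+2·1 = 5
B: 1·5+3·8 = 29 | 3·5+1·4+2·5 = 29
E: 1·1+3·3 = 10 | 3·0+1·0+2·5 = 10
M: 1·6+3·5 = 21 | 3·4+1·1+2·4 = 21
Q: 1·1+3·8 = 25 | 3·5+1·6+2·2 = 25
gcd(1,3,3,1,2) = 1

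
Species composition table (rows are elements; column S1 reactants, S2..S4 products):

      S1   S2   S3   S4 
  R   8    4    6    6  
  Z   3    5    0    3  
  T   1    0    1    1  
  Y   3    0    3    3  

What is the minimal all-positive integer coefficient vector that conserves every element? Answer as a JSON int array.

R: 6·8 = 48 | 3·4+5·6+1·6 = 48
Z: 6·3 = 18 | 3·5+5·0+1·3 = 18
T: 6·1 = 6 | 3·0+5·1+1·1 = 6
Y: 6·3 = 18 | 3·0+5·3+1·3 = 18
gcd(6,3,5,1) = 1

Coefficients: [6, 3, 5, 1]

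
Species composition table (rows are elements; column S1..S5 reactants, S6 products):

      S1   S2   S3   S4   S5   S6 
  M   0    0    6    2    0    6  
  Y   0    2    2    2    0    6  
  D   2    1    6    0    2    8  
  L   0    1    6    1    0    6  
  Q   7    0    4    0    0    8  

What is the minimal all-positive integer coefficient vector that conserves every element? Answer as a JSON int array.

M: 4·0+6·0+3·6+6·2+4·0 = 30 | 5·6 = 30
Y: 4·0+6·2+3·2+6·2+4·0 = 30 | 5·6 = 30
D: 4·2+6·1+3·6+6·0+4·2 = 40 | 5·8 = 40
L: 4·0+6·1+3·6+6·1+4·0 = 30 | 5·6 = 30
Q: 4·7+6·0+3·4+6·0+4·0 = 40 | 5·8 = 40
gcd(4,6,3,6,4,5) = 1

Coefficients: [4, 6, 3, 6, 4, 5]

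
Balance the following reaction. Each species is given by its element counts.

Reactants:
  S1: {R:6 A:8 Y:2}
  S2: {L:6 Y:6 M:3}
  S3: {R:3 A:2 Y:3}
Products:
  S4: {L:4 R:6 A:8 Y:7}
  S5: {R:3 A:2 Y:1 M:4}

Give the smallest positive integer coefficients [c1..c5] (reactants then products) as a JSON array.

L: 6·0+4·6+3·0 = 24 | 6·4+3·0 = 24
R: 6·6+4·0+3·3 = 45 | 6·6+3·3 = 45
A: 6·8+4·0+3·2 = 54 | 6·8+3·2 = 54
Y: 6·2+4·6+3·3 = 45 | 6·7+3·1 = 45
M: 6·0+4·3+3·0 = 12 | 6·0+3·4 = 12
gcd(6,4,3,6,3) = 1

Coefficients: [6, 4, 3, 6, 3]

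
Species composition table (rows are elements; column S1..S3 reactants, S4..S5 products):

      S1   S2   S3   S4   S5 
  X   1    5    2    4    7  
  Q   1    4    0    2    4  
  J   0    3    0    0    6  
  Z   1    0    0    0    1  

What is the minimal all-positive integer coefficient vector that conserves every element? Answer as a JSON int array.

Coefficients: [2, 4, 6, 5, 2]

X: 2·1+4·5+6·2 = 34 | 5·4+2·7 = 34
Q: 2·1+4·4+6·0 = 18 | 5·2+2·4 = 18
J: 2·0+4·3+6·0 = 12 | 5·0+2·6 = 12
Z: 2·1+4·0+6·0 = 2 | 5·0+2·1 = 2
gcd(2,4,6,5,2) = 1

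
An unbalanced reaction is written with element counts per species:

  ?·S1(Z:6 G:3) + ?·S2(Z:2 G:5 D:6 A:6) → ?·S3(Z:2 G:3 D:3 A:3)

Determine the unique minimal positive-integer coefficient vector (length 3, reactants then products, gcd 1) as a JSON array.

Z: 1·6+3·2 = 12 | 6·2 = 12
G: 1·3+3·5 = 18 | 6·3 = 18
D: 1·0+3·6 = 18 | 6·3 = 18
A: 1·0+3·6 = 18 | 6·3 = 18
gcd(1,3,6) = 1

Coefficients: [1, 3, 6]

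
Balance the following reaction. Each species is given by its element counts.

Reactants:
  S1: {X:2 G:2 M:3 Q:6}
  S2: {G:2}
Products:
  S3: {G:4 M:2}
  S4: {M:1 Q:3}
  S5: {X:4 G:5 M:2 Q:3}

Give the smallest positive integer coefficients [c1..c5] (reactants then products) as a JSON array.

Coefficients: [4, 3, 1, 6, 2]

X: 4·2+3·0 = 8 | 1·0+6·0+2·4 = 8
G: 4·2+3·2 = 14 | 1·4+6·0+2·5 = 14
M: 4·3+3·0 = 12 | 1·2+6·1+2·2 = 12
Q: 4·6+3·0 = 24 | 1·0+6·3+2·3 = 24
gcd(4,3,1,6,2) = 1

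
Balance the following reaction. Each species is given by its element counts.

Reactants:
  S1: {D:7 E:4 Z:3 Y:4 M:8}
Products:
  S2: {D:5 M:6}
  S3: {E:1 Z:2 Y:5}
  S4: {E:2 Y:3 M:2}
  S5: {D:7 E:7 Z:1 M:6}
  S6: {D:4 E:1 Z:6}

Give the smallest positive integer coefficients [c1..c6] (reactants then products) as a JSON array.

Coefficients: [5, 4, 1, 5, 1, 2]

D: 5·7 = 35 | 4·5+1·0+5·0+1·7+2·4 = 35
E: 5·4 = 20 | 4·0+1·1+5·2+1·7+2·1 = 20
Z: 5·3 = 15 | 4·0+1·2+5·0+1·1+2·6 = 15
Y: 5·4 = 20 | 4·0+1·5+5·3+1·0+2·0 = 20
M: 5·8 = 40 | 4·6+1·0+5·2+1·6+2·0 = 40
gcd(5,4,1,5,1,2) = 1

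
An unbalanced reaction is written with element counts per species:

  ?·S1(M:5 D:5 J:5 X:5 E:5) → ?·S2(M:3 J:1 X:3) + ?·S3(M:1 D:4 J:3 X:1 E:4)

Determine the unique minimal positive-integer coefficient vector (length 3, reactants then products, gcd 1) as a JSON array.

Coefficients: [4, 5, 5]

M: 4·5 = 20 | 5·3+5·1 = 20
D: 4·5 = 20 | 5·0+5·4 = 20
J: 4·5 = 20 | 5·1+5·3 = 20
X: 4·5 = 20 | 5·3+5·1 = 20
E: 4·5 = 20 | 5·0+5·4 = 20
gcd(4,5,5) = 1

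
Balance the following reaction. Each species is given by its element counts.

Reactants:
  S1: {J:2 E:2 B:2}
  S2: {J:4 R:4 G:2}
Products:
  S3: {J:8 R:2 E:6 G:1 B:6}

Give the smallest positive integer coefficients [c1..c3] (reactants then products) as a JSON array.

J: 6·2+1·4 = 16 | 2·8 = 16
R: 6·0+1·4 = 4 | 2·2 = 4
E: 6·2+1·0 = 12 | 2·6 = 12
G: 6·0+1·2 = 2 | 2·1 = 2
B: 6·2+1·0 = 12 | 2·6 = 12
gcd(6,1,2) = 1

Coefficients: [6, 1, 2]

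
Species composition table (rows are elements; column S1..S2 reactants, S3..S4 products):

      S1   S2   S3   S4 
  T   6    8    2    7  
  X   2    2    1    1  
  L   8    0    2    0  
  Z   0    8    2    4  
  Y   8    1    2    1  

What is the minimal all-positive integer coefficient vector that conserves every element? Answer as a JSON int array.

T: 1·6+2·8 = 22 | 4·2+2·7 = 22
X: 1·2+2·2 = 6 | 4·1+2·1 = 6
L: 1·8+2·0 = 8 | 4·2+2·0 = 8
Z: 1·0+2·8 = 16 | 4·2+2·4 = 16
Y: 1·8+2·1 = 10 | 4·2+2·1 = 10
gcd(1,2,4,2) = 1

Coefficients: [1, 2, 4, 2]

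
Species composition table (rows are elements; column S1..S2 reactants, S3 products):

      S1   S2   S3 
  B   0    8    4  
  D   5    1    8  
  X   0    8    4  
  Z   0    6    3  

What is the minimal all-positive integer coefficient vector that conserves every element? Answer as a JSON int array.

B: 3·0+1·8 = 8 | 2·4 = 8
D: 3·5+1·1 = 16 | 2·8 = 16
X: 3·0+1·8 = 8 | 2·4 = 8
Z: 3·0+1·6 = 6 | 2·3 = 6
gcd(3,1,2) = 1

Coefficients: [3, 1, 2]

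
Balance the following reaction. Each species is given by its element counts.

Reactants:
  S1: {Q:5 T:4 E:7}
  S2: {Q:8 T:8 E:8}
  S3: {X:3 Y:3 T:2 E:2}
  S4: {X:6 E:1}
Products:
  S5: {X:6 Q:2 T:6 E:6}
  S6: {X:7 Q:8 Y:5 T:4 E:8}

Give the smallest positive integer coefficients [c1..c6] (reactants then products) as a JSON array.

Coefficients: [2, 3, 5, 6, 5, 3]

X: 2·0+3·0+5·3+6·6 = 51 | 5·6+3·7 = 51
Q: 2·5+3·8+5·0+6·0 = 34 | 5·2+3·8 = 34
Y: 2·0+3·0+5·3+6·0 = 15 | 5·0+3·5 = 15
T: 2·4+3·8+5·2+6·0 = 42 | 5·6+3·4 = 42
E: 2·7+3·8+5·2+6·1 = 54 | 5·6+3·8 = 54
gcd(2,3,5,6,5,3) = 1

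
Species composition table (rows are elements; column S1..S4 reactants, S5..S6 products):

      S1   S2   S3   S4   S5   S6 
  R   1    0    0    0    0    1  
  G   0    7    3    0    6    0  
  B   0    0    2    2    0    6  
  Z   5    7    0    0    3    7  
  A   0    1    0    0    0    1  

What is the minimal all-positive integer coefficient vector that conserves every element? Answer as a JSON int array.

R: 3·1+3·0+3·0+6·0 = 3 | 5·0+3·1 = 3
G: 3·0+3·7+3·3+6·0 = 30 | 5·6+3·0 = 30
B: 3·0+3·0+3·2+6·2 = 18 | 5·0+3·6 = 18
Z: 3·5+3·7+3·0+6·0 = 36 | 5·3+3·7 = 36
A: 3·0+3·1+3·0+6·0 = 3 | 5·0+3·1 = 3
gcd(3,3,3,6,5,3) = 1

Coefficients: [3, 3, 3, 6, 5, 3]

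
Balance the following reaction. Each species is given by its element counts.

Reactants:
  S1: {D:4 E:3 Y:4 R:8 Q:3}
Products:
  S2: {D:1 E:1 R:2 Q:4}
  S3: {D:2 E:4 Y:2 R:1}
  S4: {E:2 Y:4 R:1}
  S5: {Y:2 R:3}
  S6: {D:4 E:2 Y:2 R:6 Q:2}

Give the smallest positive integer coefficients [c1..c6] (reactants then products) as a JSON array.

D: 6·4 = 24 | 2·1+1·2+1·0+4·0+5·4 = 24
E: 6·3 = 18 | 2·1+1·4+1·2+4·0+5·2 = 18
Y: 6·4 = 24 | 2·0+1·2+1·4+4·2+5·2 = 24
R: 6·8 = 48 | 2·2+1·1+1·1+4·3+5·6 = 48
Q: 6·3 = 18 | 2·4+1·0+1·0+4·0+5·2 = 18
gcd(6,2,1,1,4,5) = 1

Coefficients: [6, 2, 1, 1, 4, 5]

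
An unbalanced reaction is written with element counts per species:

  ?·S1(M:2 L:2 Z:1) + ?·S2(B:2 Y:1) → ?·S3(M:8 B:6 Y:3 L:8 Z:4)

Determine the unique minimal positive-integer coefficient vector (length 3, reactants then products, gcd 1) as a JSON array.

Coefficients: [4, 3, 1]

M: 4·2+3·0 = 8 | 1·8 = 8
B: 4·0+3·2 = 6 | 1·6 = 6
Y: 4·0+3·1 = 3 | 1·3 = 3
L: 4·2+3·0 = 8 | 1·8 = 8
Z: 4·1+3·0 = 4 | 1·4 = 4
gcd(4,3,1) = 1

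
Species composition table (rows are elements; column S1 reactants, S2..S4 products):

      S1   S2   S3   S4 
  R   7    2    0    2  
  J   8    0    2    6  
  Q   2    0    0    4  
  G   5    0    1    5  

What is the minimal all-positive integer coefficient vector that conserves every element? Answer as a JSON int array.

R: 2·7 = 14 | 6·2+5·0+1·2 = 14
J: 2·8 = 16 | 6·0+5·2+1·6 = 16
Q: 2·2 = 4 | 6·0+5·0+1·4 = 4
G: 2·5 = 10 | 6·0+5·1+1·5 = 10
gcd(2,6,5,1) = 1

Coefficients: [2, 6, 5, 1]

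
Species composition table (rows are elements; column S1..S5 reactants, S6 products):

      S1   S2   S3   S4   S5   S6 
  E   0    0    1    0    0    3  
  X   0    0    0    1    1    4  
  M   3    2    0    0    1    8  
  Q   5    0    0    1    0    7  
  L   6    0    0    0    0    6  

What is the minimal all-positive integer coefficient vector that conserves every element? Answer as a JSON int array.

Coefficients: [2, 3, 6, 4, 4, 2]

E: 2·0+3·0+6·1+4·0+4·0 = 6 | 2·3 = 6
X: 2·0+3·0+6·0+4·1+4·1 = 8 | 2·4 = 8
M: 2·3+3·2+6·0+4·0+4·1 = 16 | 2·8 = 16
Q: 2·5+3·0+6·0+4·1+4·0 = 14 | 2·7 = 14
L: 2·6+3·0+6·0+4·0+4·0 = 12 | 2·6 = 12
gcd(2,3,6,4,4,2) = 1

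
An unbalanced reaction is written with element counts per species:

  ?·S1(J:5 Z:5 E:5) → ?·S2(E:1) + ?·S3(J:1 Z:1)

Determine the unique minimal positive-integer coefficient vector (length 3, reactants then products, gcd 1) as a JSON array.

Coefficients: [1, 5, 5]

J: 1·5 = 5 | 5·0+5·1 = 5
Z: 1·5 = 5 | 5·0+5·1 = 5
E: 1·5 = 5 | 5·1+5·0 = 5
gcd(1,5,5) = 1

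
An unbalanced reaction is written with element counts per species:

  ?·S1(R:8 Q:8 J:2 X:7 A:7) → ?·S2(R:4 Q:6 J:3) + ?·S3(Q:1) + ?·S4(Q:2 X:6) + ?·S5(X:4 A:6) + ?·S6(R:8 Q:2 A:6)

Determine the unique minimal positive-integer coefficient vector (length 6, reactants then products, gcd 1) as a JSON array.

Coefficients: [6, 4, 6, 5, 3, 4]

R: 6·8 = 48 | 4·4+6·0+5·0+3·0+4·8 = 48
Q: 6·8 = 48 | 4·6+6·1+5·2+3·0+4·2 = 48
J: 6·2 = 12 | 4·3+6·0+5·0+3·0+4·0 = 12
X: 6·7 = 42 | 4·0+6·0+5·6+3·4+4·0 = 42
A: 6·7 = 42 | 4·0+6·0+5·0+3·6+4·6 = 42
gcd(6,4,6,5,3,4) = 1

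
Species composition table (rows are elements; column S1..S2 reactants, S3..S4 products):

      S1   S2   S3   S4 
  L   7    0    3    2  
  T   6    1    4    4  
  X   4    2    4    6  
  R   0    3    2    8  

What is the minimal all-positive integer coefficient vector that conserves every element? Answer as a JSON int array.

Coefficients: [1, 6, 1, 2]

L: 1·7+6·0 = 7 | 1·3+2·2 = 7
T: 1·6+6·1 = 12 | 1·4+2·4 = 12
X: 1·4+6·2 = 16 | 1·4+2·6 = 16
R: 1·0+6·3 = 18 | 1·2+2·8 = 18
gcd(1,6,1,2) = 1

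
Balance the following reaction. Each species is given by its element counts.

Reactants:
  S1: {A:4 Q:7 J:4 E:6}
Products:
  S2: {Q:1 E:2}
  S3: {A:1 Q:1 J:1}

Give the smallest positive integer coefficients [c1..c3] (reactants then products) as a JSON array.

Coefficients: [1, 3, 4]

A: 1·4 = 4 | 3·0+4·1 = 4
Q: 1·7 = 7 | 3·1+4·1 = 7
J: 1·4 = 4 | 3·0+4·1 = 4
E: 1·6 = 6 | 3·2+4·0 = 6
gcd(1,3,4) = 1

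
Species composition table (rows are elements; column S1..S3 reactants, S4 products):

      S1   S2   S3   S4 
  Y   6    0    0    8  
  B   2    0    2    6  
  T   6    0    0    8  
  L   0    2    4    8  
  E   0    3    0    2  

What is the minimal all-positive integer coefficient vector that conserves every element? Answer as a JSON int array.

Y: 4·6+2·0+5·0 = 24 | 3·8 = 24
B: 4·2+2·0+5·2 = 18 | 3·6 = 18
T: 4·6+2·0+5·0 = 24 | 3·8 = 24
L: 4·0+2·2+5·4 = 24 | 3·8 = 24
E: 4·0+2·3+5·0 = 6 | 3·2 = 6
gcd(4,2,5,3) = 1

Coefficients: [4, 2, 5, 3]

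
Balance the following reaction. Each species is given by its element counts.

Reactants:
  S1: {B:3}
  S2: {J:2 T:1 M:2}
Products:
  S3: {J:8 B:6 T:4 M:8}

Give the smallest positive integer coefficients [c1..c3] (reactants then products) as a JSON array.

Coefficients: [2, 4, 1]

J: 2·0+4·2 = 8 | 1·8 = 8
B: 2·3+4·0 = 6 | 1·6 = 6
T: 2·0+4·1 = 4 | 1·4 = 4
M: 2·0+4·2 = 8 | 1·8 = 8
gcd(2,4,1) = 1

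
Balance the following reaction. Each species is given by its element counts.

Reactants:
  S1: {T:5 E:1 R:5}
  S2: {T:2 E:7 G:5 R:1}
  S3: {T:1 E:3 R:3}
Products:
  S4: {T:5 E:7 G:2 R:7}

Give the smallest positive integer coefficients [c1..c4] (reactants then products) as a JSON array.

T: 3·5+2·2+6·1 = 25 | 5·5 = 25
E: 3·1+2·7+6·3 = 35 | 5·7 = 35
G: 3·0+2·5+6·0 = 10 | 5·2 = 10
R: 3·5+2·1+6·3 = 35 | 5·7 = 35
gcd(3,2,6,5) = 1

Coefficients: [3, 2, 6, 5]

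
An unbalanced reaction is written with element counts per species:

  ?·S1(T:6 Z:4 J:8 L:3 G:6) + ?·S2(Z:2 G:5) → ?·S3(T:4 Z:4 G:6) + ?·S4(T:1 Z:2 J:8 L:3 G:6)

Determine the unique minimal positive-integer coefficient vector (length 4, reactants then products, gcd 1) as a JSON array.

T: 4·6+6·0 = 24 | 5·4+4·1 = 24
Z: 4·4+6·2 = 28 | 5·4+4·2 = 28
J: 4·8+6·0 = 32 | 5·0+4·8 = 32
L: 4·3+6·0 = 12 | 5·0+4·3 = 12
G: 4·6+6·5 = 54 | 5·6+4·6 = 54
gcd(4,6,5,4) = 1

Coefficients: [4, 6, 5, 4]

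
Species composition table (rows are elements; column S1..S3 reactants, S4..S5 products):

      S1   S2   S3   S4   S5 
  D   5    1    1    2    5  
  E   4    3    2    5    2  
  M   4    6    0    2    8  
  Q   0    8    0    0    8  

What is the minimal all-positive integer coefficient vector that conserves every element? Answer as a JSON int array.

D: 5·5+4·1+3·1 = 32 | 6·2+4·5 = 32
E: 5·4+4·3+3·2 = 38 | 6·5+4·2 = 38
M: 5·4+4·6+3·0 = 44 | 6·2+4·8 = 44
Q: 5·0+4·8+3·0 = 32 | 6·0+4·8 = 32
gcd(5,4,3,6,4) = 1

Coefficients: [5, 4, 3, 6, 4]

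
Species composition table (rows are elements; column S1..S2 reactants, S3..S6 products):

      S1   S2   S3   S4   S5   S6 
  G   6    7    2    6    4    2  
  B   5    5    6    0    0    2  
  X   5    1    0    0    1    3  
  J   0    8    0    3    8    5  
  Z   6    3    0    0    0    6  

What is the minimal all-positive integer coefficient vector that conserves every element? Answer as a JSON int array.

Coefficients: [2, 6, 5, 5, 1, 5]

G: 2·6+6·7 = 54 | 5·2+5·6+1·4+5·2 = 54
B: 2·5+6·5 = 40 | 5·6+5·0+1·0+5·2 = 40
X: 2·5+6·1 = 16 | 5·0+5·0+1·1+5·3 = 16
J: 2·0+6·8 = 48 | 5·0+5·3+1·8+5·5 = 48
Z: 2·6+6·3 = 30 | 5·0+5·0+1·0+5·6 = 30
gcd(2,6,5,5,1,5) = 1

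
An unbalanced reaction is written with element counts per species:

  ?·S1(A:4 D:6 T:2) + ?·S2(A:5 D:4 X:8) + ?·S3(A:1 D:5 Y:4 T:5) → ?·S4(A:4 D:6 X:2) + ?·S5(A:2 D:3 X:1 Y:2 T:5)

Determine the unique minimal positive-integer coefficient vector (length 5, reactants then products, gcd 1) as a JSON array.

A: 5·4+2·5+2·1 = 32 | 6·4+4·2 = 32
D: 5·6+2·4+2·5 = 48 | 6·6+4·3 = 48
X: 5·0+2·8+2·0 = 16 | 6·2+4·1 = 16
Y: 5·0+2·0+2·4 = 8 | 6·0+4·2 = 8
T: 5·2+2·0+2·5 = 20 | 6·0+4·5 = 20
gcd(5,2,2,6,4) = 1

Coefficients: [5, 2, 2, 6, 4]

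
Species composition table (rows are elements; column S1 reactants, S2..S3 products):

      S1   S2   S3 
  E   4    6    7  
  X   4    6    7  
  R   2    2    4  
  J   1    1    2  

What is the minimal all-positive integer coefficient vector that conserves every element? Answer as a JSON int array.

E: 5·4 = 20 | 1·6+2·7 = 20
X: 5·4 = 20 | 1·6+2·7 = 20
R: 5·2 = 10 | 1·2+2·4 = 10
J: 5·1 = 5 | 1·1+2·2 = 5
gcd(5,1,2) = 1

Coefficients: [5, 1, 2]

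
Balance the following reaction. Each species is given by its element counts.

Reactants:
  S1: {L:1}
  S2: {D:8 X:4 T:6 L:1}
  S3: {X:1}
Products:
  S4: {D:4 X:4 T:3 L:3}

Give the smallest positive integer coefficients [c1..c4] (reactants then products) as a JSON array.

D: 5·0+1·8+4·0 = 8 | 2·4 = 8
X: 5·0+1·4+4·1 = 8 | 2·4 = 8
T: 5·0+1·6+4·0 = 6 | 2·3 = 6
L: 5·1+1·1+4·0 = 6 | 2·3 = 6
gcd(5,1,4,2) = 1

Coefficients: [5, 1, 4, 2]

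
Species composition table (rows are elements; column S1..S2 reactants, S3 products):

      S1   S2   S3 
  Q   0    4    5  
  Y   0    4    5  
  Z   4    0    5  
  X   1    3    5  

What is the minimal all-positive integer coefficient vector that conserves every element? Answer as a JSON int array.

Q: 5·0+5·4 = 20 | 4·5 = 20
Y: 5·0+5·4 = 20 | 4·5 = 20
Z: 5·4+5·0 = 20 | 4·5 = 20
X: 5·1+5·3 = 20 | 4·5 = 20
gcd(5,5,4) = 1

Coefficients: [5, 5, 4]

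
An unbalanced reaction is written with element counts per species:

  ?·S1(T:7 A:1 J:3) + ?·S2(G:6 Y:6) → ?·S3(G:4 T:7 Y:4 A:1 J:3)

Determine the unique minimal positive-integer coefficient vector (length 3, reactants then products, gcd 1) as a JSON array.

Coefficients: [3, 2, 3]

G: 3·0+2·6 = 12 | 3·4 = 12
T: 3·7+2·0 = 21 | 3·7 = 21
Y: 3·0+2·6 = 12 | 3·4 = 12
A: 3·1+2·0 = 3 | 3·1 = 3
J: 3·3+2·0 = 9 | 3·3 = 9
gcd(3,2,3) = 1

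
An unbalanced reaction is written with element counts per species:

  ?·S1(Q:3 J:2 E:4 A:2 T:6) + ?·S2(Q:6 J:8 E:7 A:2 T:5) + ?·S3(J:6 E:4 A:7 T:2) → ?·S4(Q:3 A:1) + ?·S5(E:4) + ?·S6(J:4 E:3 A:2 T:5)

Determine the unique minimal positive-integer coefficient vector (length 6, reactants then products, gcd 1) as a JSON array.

Q: 3·3+1·6+1·0 = 15 | 5·3+2·0+5·0 = 15
J: 3·2+1·8+1·6 = 20 | 5·0+2·0+5·4 = 20
E: 3·4+1·7+1·4 = 23 | 5·0+2·4+5·3 = 23
A: 3·2+1·2+1·7 = 15 | 5·1+2·0+5·2 = 15
T: 3·6+1·5+1·2 = 25 | 5·0+2·0+5·5 = 25
gcd(3,1,1,5,2,5) = 1

Coefficients: [3, 1, 1, 5, 2, 5]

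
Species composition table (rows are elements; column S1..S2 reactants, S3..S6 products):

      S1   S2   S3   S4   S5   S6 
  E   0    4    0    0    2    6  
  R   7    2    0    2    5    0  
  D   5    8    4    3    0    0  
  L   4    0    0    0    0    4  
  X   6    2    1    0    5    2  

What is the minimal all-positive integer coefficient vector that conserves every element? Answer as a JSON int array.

Coefficients: [1, 2, 3, 3, 1, 1]

E: 1·0+2·4 = 8 | 3·0+3·0+1·2+1·6 = 8
R: 1·7+2·2 = 11 | 3·0+3·2+1·5+1·0 = 11
D: 1·5+2·8 = 21 | 3·4+3·3+1·0+1·0 = 21
L: 1·4+2·0 = 4 | 3·0+3·0+1·0+1·4 = 4
X: 1·6+2·2 = 10 | 3·1+3·0+1·5+1·2 = 10
gcd(1,2,3,3,1,1) = 1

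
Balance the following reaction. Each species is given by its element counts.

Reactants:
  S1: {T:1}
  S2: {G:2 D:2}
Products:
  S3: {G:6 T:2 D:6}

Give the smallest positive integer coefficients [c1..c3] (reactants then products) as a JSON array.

G: 2·0+3·2 = 6 | 1·6 = 6
T: 2·1+3·0 = 2 | 1·2 = 2
D: 2·0+3·2 = 6 | 1·6 = 6
gcd(2,3,1) = 1

Coefficients: [2, 3, 1]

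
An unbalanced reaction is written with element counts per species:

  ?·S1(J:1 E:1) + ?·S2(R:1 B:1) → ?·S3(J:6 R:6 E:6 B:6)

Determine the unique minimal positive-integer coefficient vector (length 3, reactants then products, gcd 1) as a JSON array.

Coefficients: [6, 6, 1]

J: 6·1+6·0 = 6 | 1·6 = 6
R: 6·0+6·1 = 6 | 1·6 = 6
E: 6·1+6·0 = 6 | 1·6 = 6
B: 6·0+6·1 = 6 | 1·6 = 6
gcd(6,6,1) = 1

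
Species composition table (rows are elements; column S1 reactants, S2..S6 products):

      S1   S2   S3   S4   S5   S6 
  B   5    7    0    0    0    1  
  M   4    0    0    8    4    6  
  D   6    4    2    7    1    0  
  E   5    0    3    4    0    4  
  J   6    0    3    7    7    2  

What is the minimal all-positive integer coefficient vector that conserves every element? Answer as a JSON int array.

B: 6·5 = 30 | 4·7+6·0+1·0+1·0+2·1 = 30
M: 6·4 = 24 | 4·0+6·0+1·8+1·4+2·6 = 24
D: 6·6 = 36 | 4·4+6·2+1·7+1·1+2·0 = 36
E: 6·5 = 30 | 4·0+6·3+1·4+1·0+2·4 = 30
J: 6·6 = 36 | 4·0+6·3+1·7+1·7+2·2 = 36
gcd(6,4,6,1,1,2) = 1

Coefficients: [6, 4, 6, 1, 1, 2]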